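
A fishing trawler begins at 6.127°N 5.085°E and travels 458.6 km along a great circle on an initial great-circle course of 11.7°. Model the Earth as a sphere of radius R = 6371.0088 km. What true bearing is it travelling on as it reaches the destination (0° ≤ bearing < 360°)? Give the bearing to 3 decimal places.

final bearing 11.820°

Angular distance δ = d/R = 458.6 / 6371.0088 = 0.071982 rad.
Start latitude φ₁ = 0.106936 rad; initial bearing θ = 0.204204 rad.
Applying the spherical law of cosines for sides, sin φ₂ = sin φ₁ cos δ + cos φ₁ sin δ cos θ = 0.176480, so φ₂ = 10.165°.
Then Δλ = atan2(0.014501, 0.978574) = 0.014818 rad, from sin θ sin δ cos φ₁ over cos δ − sin φ₁ sin φ₂.
λ₂ = 5.085° + 0.849° = 5.934°.
The forward bearing on arrival equals the back-azimuth from the destination plus 180°.
Back-azimuth from P₂ (10.165°, 5.934°) to P₁ (6.127°, 5.085°), with Δλ' = λ₁ − λ₂ = -0.849°: atan2( sin Δλ' cos φ₁ , cos φ₂ sin φ₁ − sin φ₂ cos φ₁ cos Δλ' ) = 191.820°.
Final bearing = (191.820° + 180°) mod 360° = 11.820°.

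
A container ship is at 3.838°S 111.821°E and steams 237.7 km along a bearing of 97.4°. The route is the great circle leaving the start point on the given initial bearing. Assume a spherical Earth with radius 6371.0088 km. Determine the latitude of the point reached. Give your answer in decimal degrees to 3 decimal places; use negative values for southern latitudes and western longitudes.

latitude -4.111°

δ = 237.7/6371.0088 = 0.037310 rad (2.1377°).
With φ₁ = -3.838° = -0.066986 rad and θ = 97.4° = 1.699951 rad:
Destination latitude: φ₂ = arcsin( sin φ₁ cos δ + cos φ₁ sin δ cos θ ) = arcsin(-0.071682) = -4.111°.
Then Δλ = atan2(0.036907, 0.994506) = 0.037094 rad, from sin θ sin δ cos φ₁ over cos δ − sin φ₁ sin φ₂.
λ₂ = 111.821° + 2.125° = 113.946°.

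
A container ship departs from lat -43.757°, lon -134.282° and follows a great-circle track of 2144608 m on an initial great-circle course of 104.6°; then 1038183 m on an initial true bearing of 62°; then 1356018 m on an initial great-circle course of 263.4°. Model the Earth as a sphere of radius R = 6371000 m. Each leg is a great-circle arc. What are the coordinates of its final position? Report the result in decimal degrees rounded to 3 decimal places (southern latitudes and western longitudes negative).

Apply the spherical direct solution leg by leg, carrying full precision between legs.
Leg 1: from (-43.757°, -134.282°), δ = 2144608/6371000 = 0.336620 rad, θ = 104.6° → φ = -45.473°, λ = -107.165°.
Leg 2: from (-45.473°, -107.165°), δ = 1038183/6371000 = 0.162954 rad, θ = 62° → φ = -40.547°, λ = -96.299°.
Leg 3: from (-40.547°, -96.299°), δ = 1356018/6371000 = 0.212842 rad, θ = 263.4° → φ = -40.832°, λ = -112.400°.

latitude -40.832°, longitude -112.400°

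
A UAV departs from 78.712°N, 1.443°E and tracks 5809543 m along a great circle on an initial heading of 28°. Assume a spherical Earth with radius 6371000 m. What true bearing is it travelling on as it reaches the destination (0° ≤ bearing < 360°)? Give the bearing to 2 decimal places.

δ = 5809543/6371000 = 0.911873 rad (52.2465°).
Converting: φ₁ = 1.373784 rad, θ = 0.488692 rad.
sin φ₂ = sin φ₁ cos δ + cos φ₁ sin δ cos θ = (0.980656)(0.612266) + (0.195741)(0.790652)(0.882948) = 0.737069
φ₂ = asin(0.737069) = 0.828724 rad = 47.482°.
For the longitude increment, Δλ = atan2( sin θ sin δ cos φ₁, cos δ − sin φ₁ sin φ₂ ) = atan2(0.072657, -0.110545) = 146.685°.
Hence λ₂ = 1.443° + 146.685° = 148.128°.
The forward bearing on arrival equals the back-azimuth from the destination plus 180°.
Back-azimuth from P₂ (47.48°, 148.13°) to P₁ (78.71°, 1.44°), with Δλ' = λ₁ − λ₂ = -146.68°: atan2( sin Δλ' cos φ₁ , cos φ₂ sin φ₁ − sin φ₂ cos φ₁ cos Δλ' ) = 352.18°.
Final bearing = (352.18° + 180°) mod 360° = 172.18°.

final bearing 172.18°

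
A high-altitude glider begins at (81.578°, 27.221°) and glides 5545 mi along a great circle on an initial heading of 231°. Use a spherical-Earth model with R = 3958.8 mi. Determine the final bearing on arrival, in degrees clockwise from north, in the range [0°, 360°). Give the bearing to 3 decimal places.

The arc subtends δ = 5545/3958.8 = 1.400677 rad at the centre.
With φ₁ = 81.578° = 1.423805 rad and θ = 231° = 4.031711 rad:
sin φ₂ = sin φ₁ cos δ + cos φ₁ sin δ cos θ = (0.989216)(0.169300) + (0.146463)(0.985565)(-0.629320) = 0.076633
φ₂ = asin(0.076633) = 0.076708 rad = 4.395°.
Δλ = atan2( sin θ sin δ cos φ₁ , cos δ − sin φ₁ sin φ₂ ) = atan2(-0.112180, 0.093494) = -0.876004 rad = -50.191°.
λ₂ = λ₁ + Δλ = -22.970°.
The forward bearing on arrival equals the back-azimuth from the destination plus 180°.
Back-azimuth from P₂ (4.395°, -22.970°) to P₁ (81.578°, 27.221°), with Δλ' = λ₁ − λ₂ = 50.191°: atan2( sin Δλ' cos φ₁ , cos φ₂ sin φ₁ − sin φ₂ cos φ₁ cos Δλ' ) = 6.555°.
Final bearing = (6.555° + 180°) mod 360° = 186.555°.

final bearing 186.555°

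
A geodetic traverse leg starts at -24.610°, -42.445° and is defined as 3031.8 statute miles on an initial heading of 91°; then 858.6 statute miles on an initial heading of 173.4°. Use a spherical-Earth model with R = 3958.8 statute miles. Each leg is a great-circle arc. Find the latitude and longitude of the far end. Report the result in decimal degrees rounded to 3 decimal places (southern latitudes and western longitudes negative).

Apply the spherical direct solution leg by leg, carrying full precision between legs.
Leg 1: from (-24.610°, -42.445°), δ = 3031.8/3958.8 = 0.765838 rad, θ = 91° → φ = -18.130°, λ = 4.378°.
Leg 2: from (-18.130°, 4.378°), δ = 858.6/3958.8 = 0.216884 rad, θ = 173.4° → φ = -30.466°, λ = 6.022°.

latitude -30.466°, longitude 6.022°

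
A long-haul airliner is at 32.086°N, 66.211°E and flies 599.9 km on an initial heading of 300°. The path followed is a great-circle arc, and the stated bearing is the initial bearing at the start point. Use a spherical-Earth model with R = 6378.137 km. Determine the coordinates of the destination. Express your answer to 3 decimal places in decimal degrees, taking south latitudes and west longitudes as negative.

The arc subtends δ = 599.9/6378.137 = 0.094056 rad at the centre.
Start latitude φ₁ = 0.560006 rad; initial bearing θ = 5.235988 rad.
Applying the spherical law of cosines for sides, sin φ₂ = sin φ₁ cos δ + cos φ₁ sin δ cos θ = 0.568629, so φ₂ = 34.655°.
Δλ = atan2( sin θ sin δ cos φ₁ , cos δ − sin φ₁ sin φ₂ ) = atan2(-0.068911, 0.693529) = -0.099038 rad = -5.674°.
Hence λ₂ = 66.211° + -5.674° = 60.537°.

latitude 34.655°, longitude 60.537°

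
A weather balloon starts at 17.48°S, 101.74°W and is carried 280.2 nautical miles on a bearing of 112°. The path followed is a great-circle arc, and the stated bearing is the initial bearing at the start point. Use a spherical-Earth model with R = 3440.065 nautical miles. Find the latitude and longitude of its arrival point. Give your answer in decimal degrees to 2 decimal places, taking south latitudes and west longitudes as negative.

Central angle δ = d/R = 0.081452 rad.
With φ₁ = -17.48° = -0.305084 rad and θ = 112° = 1.954769 rad:
Applying the spherical law of cosines for sides, sin φ₂ = sin φ₁ cos δ + cos φ₁ sin δ cos θ = -0.328448, so φ₂ = -19.17°.
For the longitude increment, Δλ = atan2( sin θ sin δ cos φ₁, cos δ − sin φ₁ sin φ₂ ) = atan2(0.071954, 0.898028) = 4.58°.
Hence λ₂ = -101.74° + 4.58° = -97.16°.

latitude -19.17°, longitude -97.16°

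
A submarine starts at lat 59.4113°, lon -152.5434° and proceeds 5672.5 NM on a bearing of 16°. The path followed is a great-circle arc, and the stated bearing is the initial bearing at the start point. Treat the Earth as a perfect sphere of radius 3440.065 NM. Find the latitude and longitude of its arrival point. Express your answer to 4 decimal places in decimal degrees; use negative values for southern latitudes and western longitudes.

latitude 24.8633°, longitude 9.8267°

δ = 5672.5/3440.065 = 1.648951 rad (94.4780°).
Converting: φ₁ = 1.036923 rad, θ = 0.279253 rad.
Applying the spherical law of cosines for sides, sin φ₂ = sin φ₁ cos δ + cos φ₁ sin δ cos θ = 0.420455, so φ₂ = 24.8633°.
For the longitude increment, Δλ = atan2( sin θ sin δ cos φ₁, cos δ − sin φ₁ sin φ₂ ) = atan2(0.139836, -0.440021) = 162.3701°.
Hence λ₂ = -152.5434° + 162.3701° = 9.8267°.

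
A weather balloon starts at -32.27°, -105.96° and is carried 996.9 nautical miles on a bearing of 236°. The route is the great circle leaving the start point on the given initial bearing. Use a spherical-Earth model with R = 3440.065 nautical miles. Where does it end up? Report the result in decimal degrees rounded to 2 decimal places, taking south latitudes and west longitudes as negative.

latitude -40.30°, longitude -124.06°

The arc subtends δ = 996.9/3440.065 = 0.289791 rad at the centre.
With φ₁ = -32.27° = -0.563218 rad and θ = 236° = 4.118977 rad:
Applying the spherical law of cosines for sides, sin φ₂ = sin φ₁ cos δ + cos φ₁ sin δ cos θ = -0.646757, so φ₂ = -40.30°.
For the longitude increment, Δλ = atan2( sin θ sin δ cos φ₁, cos δ − sin φ₁ sin φ₂ ) = atan2(-0.200308, 0.612994) = -18.10°.
Hence λ₂ = -105.96° + -18.10° = -124.06°.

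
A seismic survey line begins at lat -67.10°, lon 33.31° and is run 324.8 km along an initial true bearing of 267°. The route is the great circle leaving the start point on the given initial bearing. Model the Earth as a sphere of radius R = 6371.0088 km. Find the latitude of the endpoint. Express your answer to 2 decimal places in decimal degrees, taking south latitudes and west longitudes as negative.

latitude -67.08°

Central angle δ = d/R = 0.050981 rad.
With φ₁ = -67.10° = -1.171116 rad and θ = 267° = 4.660029 rad:
Destination latitude: φ₂ = arcsin( sin φ₁ cos δ + cos φ₁ sin δ cos θ ) = arcsin(-0.921026) = -67.08°.
Then Δλ = atan2(-0.019802, 0.150265) = -0.131027 rad, from sin θ sin δ cos φ₁ over cos δ − sin φ₁ sin φ₂.
λ₂ = 33.31° + -7.51° = 25.80°.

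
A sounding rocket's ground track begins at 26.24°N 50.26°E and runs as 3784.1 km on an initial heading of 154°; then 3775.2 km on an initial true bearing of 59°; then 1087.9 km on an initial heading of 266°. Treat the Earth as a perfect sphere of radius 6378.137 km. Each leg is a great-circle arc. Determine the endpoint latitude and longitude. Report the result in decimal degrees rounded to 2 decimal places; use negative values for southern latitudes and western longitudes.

latitude 11.64°, longitude 83.87°

Apply the spherical direct solution leg by leg, carrying full precision between legs.
Leg 1: from (26.24°, 50.26°), δ = 3784.1/6378.137 = 0.593292 rad, θ = 154° → φ = -4.83°, λ = 64.50°.
Leg 2: from (-4.83°, 64.50°), δ = 3775.2/6378.137 = 0.591897 rad, θ = 59° → φ = 12.50°, λ = 93.83°.
Leg 3: from (12.50°, 93.83°), δ = 1087.9/6378.137 = 0.170567 rad, θ = 266° → φ = 11.64°, λ = 83.87°.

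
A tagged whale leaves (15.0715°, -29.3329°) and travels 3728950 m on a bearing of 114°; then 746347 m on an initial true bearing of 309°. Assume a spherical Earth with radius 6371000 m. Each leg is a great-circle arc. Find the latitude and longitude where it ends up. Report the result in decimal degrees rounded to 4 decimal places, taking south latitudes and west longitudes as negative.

Apply the spherical direct solution leg by leg, carrying full precision between legs.
Leg 1: from (15.0715°, -29.3329°), δ = 3728950/6371000 = 0.585301 rad, θ = 114° → φ = -0.0132°, λ = 0.9778°.
Leg 2: from (-0.0132°, 0.9778°), δ = 746347/6371000 = 0.117148 rad, θ = 309° → φ = 4.2051°, λ = -4.2479°.

latitude 4.2051°, longitude -4.2479°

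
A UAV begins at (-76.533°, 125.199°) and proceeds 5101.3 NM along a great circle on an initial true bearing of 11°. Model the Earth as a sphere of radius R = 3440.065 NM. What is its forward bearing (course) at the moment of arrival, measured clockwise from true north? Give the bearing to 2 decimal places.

Angular distance δ = d/R = 5101.3 / 3440.065 = 1.482908 rad.
Converting: φ₁ = -1.335753 rad, θ = 0.191986 rad.
Applying the spherical law of cosines for sides, sin φ₂ = sin φ₁ cos δ + cos φ₁ sin δ cos θ = 0.142362, so φ₂ = 8.185°.
For the longitude increment, Δλ = atan2( sin θ sin δ cos φ₁, cos δ − sin φ₁ sin φ₂ ) = atan2(0.044265, 0.226223) = 11.071°.
λ₂ = λ₁ + Δλ = 136.270°.
The forward bearing on arrival equals the back-azimuth from the destination plus 180°.
Back-azimuth from P₂ (8.18°, 136.27°) to P₁ (-76.53°, 125.20°), with Δλ' = λ₁ − λ₂ = -11.07°: atan2( sin Δλ' cos φ₁ , cos φ₂ sin φ₁ − sin φ₂ cos φ₁ cos Δλ' ) = 182.57°.
Final bearing = (182.57° + 180°) mod 360° = 2.57°.

final bearing 2.57°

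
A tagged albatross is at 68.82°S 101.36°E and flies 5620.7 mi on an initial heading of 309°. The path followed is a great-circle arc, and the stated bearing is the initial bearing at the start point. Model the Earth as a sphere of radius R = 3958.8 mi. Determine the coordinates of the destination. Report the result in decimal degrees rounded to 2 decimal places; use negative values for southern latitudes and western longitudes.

The arc subtends δ = 5620.7/3958.8 = 1.419799 rad at the centre.
With φ₁ = -68.82° = -1.201136 rad and θ = 309° = 5.393067 rad:
sin φ₂ = sin φ₁ cos δ + cos φ₁ sin δ cos θ = (-0.932450)(0.150424) + (0.361299)(0.988622)(0.629320) = 0.084523
φ₂ = asin(0.084523) = 0.084624 rad = 4.85°.
For the longitude increment, Δλ = atan2( sin θ sin δ cos φ₁, cos δ − sin φ₁ sin φ₂ ) = atan2(-0.277587, 0.229237) = -50.45°.
λ₂ = λ₁ + Δλ = 50.91°.

latitude 4.85°, longitude 50.91°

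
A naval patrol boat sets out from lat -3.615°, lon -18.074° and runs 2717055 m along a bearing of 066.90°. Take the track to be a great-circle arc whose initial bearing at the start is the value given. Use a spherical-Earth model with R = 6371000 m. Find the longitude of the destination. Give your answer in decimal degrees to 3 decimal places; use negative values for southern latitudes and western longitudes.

δ = 2717055/6371000 = 0.426472 rad (24.4351°).
With φ₁ = -3.615° = -0.063094 rad and θ = 66.9° = 1.167625 rad:
Applying the spherical law of cosines for sides, sin φ₂ = sin φ₁ cos δ + cos φ₁ sin δ cos θ = 0.104568, so φ₂ = 6.002°.
Δλ = atan2( sin θ sin δ cos φ₁ , cos δ − sin φ₁ sin φ₂ ) = atan2(0.379738, 0.917024) = 0.392600 rad = 22.494°.
Hence λ₂ = -18.074° + 22.494° = 4.420°.

longitude 4.420°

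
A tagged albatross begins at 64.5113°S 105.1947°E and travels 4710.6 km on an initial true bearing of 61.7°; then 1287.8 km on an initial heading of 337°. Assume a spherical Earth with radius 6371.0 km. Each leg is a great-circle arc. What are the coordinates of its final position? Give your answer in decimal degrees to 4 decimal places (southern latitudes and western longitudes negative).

latitude -21.2199°, longitude 144.7450°

Apply the spherical direct solution leg by leg, carrying full precision between legs.
Leg 1: from (-64.5113°, 105.1947°), δ = 4710.6/6371 = 0.739382 rad, θ = 61.7° → φ = -31.9715°, λ = 149.5721°.
Leg 2: from (-31.9715°, 149.5721°), δ = 1287.8/6371 = 0.202135 rad, θ = 337° → φ = -21.2199°, λ = 144.7450°.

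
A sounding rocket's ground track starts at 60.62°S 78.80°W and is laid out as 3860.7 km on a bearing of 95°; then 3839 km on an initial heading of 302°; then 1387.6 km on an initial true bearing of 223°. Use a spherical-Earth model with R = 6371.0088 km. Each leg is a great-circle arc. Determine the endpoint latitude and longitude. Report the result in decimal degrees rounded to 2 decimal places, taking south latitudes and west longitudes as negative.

latitude -32.88°, longitude -63.07°

Apply the spherical direct solution leg by leg, carrying full precision between legs.
Leg 1: from (-60.62°, -78.80°), δ = 3860.7/6371.0088 = 0.605979 rad, θ = 95° → φ = -47.78°, λ = -21.19°.
Leg 2: from (-47.78°, -21.19°), δ = 3839/6371.0088 = 0.602573 rad, θ = 302° → φ = -24.10°, λ = -52.97°.
Leg 3: from (-24.10°, -52.97°), δ = 1387.6/6371.0088 = 0.217799 rad, θ = 223° → φ = -32.88°, λ = -63.07°.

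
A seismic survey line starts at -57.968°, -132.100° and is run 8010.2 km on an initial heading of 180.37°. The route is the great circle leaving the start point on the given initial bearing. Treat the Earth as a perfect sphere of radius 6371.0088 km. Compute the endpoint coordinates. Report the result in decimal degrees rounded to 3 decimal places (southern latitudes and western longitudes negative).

The arc subtends δ = 8010.2/6371.0088 = 1.257289 rad at the centre.
With φ₁ = -57.968° = -1.011732 rad and θ = 180.37° = 3.148050 rad:
Applying the spherical law of cosines for sides, sin φ₂ = sin φ₁ cos δ + cos φ₁ sin δ cos θ = -0.765974, so φ₂ = -49.994°.
Then Δλ = atan2(-0.003258, -0.340959) = -3.132037 rad, from sin θ sin δ cos φ₁ over cos δ − sin φ₁ sin φ₂.
λ₂ = -132.100° + -179.453° = -311.553°, normalized to (−180°, 180°] → 48.447°.

latitude -49.994°, longitude 48.447°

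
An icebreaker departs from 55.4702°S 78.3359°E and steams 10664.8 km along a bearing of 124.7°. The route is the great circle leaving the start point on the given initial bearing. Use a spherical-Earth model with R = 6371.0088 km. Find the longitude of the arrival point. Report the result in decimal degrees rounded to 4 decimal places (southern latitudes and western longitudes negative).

Angular distance δ = d/R = 10664.8 / 6371.0088 = 1.673958 rad.
With φ₁ = -55.4702° = -0.968138 rad and θ = 124.7° = 2.176426 rad:
Applying the spherical law of cosines for sides, sin φ₂ = sin φ₁ cos δ + cos φ₁ sin δ cos θ = -0.236135, so φ₂ = -13.6585°.
Then Δλ = atan2(0.463542, -0.297514) = 2.141405 rad, from sin θ sin δ cos φ₁ over cos δ − sin φ₁ sin φ₂.
λ₂ = 78.3359° + 122.6934° = 201.0293°, normalized to (−180°, 180°] → -158.9707°.

longitude -158.9707°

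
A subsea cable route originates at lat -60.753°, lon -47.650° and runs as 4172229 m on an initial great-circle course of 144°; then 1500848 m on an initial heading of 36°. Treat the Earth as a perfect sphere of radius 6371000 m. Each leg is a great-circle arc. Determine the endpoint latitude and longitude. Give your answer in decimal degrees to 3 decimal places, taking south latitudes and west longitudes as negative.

Apply the spherical direct solution leg by leg, carrying full precision between legs.
Leg 1: from (-60.753°, -47.650°), δ = 4172229/6371000 = 0.654878 rad, θ = 144° → φ = -68.869°, λ = 49.109°.
Leg 2: from (-68.869°, 49.109°), δ = 1500848/6371000 = 0.235575 rad, θ = 36° → φ = -57.027°, λ = 63.709°.

latitude -57.027°, longitude 63.709°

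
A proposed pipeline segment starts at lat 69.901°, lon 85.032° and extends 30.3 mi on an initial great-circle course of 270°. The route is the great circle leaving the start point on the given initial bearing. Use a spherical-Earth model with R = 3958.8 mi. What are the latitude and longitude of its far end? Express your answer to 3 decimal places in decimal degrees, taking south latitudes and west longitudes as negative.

Angular distance δ = d/R = 30.3 / 3958.8 = 0.007654 rad.
With φ₁ = 69.901° = 1.220003 rad and θ = 270° = 4.712389 rad:
Applying the spherical law of cosines for sides, sin φ₂ = sin φ₁ cos δ + cos φ₁ sin δ cos θ = 0.939073, so φ₂ = 69.896°.
Δλ = atan2( sin θ sin δ cos φ₁ , cos δ − sin φ₁ sin φ₂ ) = atan2(-0.002630, 0.118087) = -0.022269 rad = -1.276°.
Hence λ₂ = 85.032° + -1.276° = 83.756°.

latitude 69.896°, longitude 83.756°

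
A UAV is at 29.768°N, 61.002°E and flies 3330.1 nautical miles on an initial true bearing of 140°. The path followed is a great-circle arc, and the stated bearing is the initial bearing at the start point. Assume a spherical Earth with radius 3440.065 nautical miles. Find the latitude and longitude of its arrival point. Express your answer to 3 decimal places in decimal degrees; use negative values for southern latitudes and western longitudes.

The arc subtends δ = 3330.1/3440.065 = 0.968034 rad at the centre.
With φ₁ = 29.768° = 0.519550 rad and θ = 140° = 2.443461 rad:
sin φ₂ = sin φ₁ cos δ + cos φ₁ sin δ cos θ = (0.496489)(0.566920) + (0.868043)(0.823773)(-0.766044) = -0.266306
φ₂ = asin(-0.266306) = -0.269558 rad = -15.445°.
Then Δλ = atan2(0.459638, 0.699138) = 0.581585 rad, from sin θ sin δ cos φ₁ over cos δ − sin φ₁ sin φ₂.
λ₂ = 61.002° + 33.322° = 94.324°.

latitude -15.445°, longitude 94.324°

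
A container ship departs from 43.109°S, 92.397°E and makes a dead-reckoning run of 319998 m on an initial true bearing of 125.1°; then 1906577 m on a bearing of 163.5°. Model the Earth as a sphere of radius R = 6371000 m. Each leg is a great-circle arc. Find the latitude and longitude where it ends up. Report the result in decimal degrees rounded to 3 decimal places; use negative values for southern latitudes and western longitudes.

Apply the spherical direct solution leg by leg, carrying full precision between legs.
Leg 1: from (-43.109°, 92.397°), δ = 319998/6371000 = 0.050227 rad, θ = 125.1° → φ = -44.717°, λ = 95.711°.
Leg 2: from (-44.717°, 95.711°), δ = 1906577/6371000 = 0.299259 rad, θ = 163.5° → φ = -60.832°, λ = 105.603°.

latitude -60.832°, longitude 105.603°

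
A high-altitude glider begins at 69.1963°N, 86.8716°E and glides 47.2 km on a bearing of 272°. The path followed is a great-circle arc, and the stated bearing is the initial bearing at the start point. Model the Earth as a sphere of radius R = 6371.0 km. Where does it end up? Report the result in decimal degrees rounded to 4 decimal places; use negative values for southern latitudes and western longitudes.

Angular distance δ = d/R = 47.2 / 6371 = 0.007409 rad.
Start latitude φ₁ = 1.207703 rad; initial bearing θ = 4.747296 rad.
Applying the spherical law of cosines for sides, sin φ₂ = sin φ₁ cos δ + cos φ₁ sin δ cos θ = 0.934869, so φ₂ = 69.2070°.
Δλ = atan2( sin θ sin δ cos φ₁ , cos δ − sin φ₁ sin φ₂ ) = atan2(-0.002630, 0.126055) = -0.020858 rad = -1.1951°.
λ₂ = 86.8716° + -1.1951° = 85.6765°.

latitude 69.2070°, longitude 85.6765°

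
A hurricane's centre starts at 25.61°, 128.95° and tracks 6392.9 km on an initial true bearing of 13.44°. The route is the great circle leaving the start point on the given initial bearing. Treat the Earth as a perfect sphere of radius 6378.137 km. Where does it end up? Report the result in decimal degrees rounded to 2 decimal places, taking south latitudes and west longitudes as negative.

latitude 76.36°, longitude -174.86°

δ = 6392.9/6378.137 = 1.002315 rad (57.4284°).
Start latitude φ₁ = 0.446979 rad; initial bearing θ = 0.234572 rad.
Applying the spherical law of cosines for sides, sin φ₂ = sin φ₁ cos δ + cos φ₁ sin δ cos θ = 0.971816, so φ₂ = 76.36°.
Then Δλ = atan2(0.176628, 0.118292) = 0.980678 rad, from sin θ sin δ cos φ₁ over cos δ − sin φ₁ sin φ₂.
λ₂ = 128.95° + 56.19° = 185.14°, normalized to (−180°, 180°] → -174.86°.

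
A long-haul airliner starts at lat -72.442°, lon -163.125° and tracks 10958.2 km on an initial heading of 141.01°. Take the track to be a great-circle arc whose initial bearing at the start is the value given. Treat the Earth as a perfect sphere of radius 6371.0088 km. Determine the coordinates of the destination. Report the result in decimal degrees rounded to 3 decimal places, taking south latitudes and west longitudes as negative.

δ = 10958.2/6371.0088 = 1.720010 rad (98.5493°).
Converting: φ₁ = -1.264351 rad, θ = 2.461089 rad.
sin φ₂ = sin φ₁ cos δ + cos φ₁ sin δ cos θ = (-0.953412)(-0.148661) + (0.301671)(0.988888)(-0.777256) = -0.090135
φ₂ = asin(-0.090135) = -0.090258 rad = -5.171°.
Then Δλ = atan2(0.187698, -0.234597) = 2.466799 rad, from sin θ sin δ cos φ₁ over cos δ − sin φ₁ sin φ₂.
λ₂ = λ₁ + Δλ = -21.788°.

latitude -5.171°, longitude -21.788°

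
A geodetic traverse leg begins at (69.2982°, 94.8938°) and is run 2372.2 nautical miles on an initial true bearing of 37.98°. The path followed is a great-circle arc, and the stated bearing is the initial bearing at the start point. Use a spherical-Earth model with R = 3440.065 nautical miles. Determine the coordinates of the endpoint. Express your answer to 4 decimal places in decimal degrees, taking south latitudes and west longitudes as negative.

Central angle δ = d/R = 0.689580 rad.
Converting: φ₁ = 1.209482 rad, θ = 0.662876 rad.
Destination latitude: φ₂ = arcsin( sin φ₁ cos δ + cos φ₁ sin δ cos θ ) = arcsin(0.898974) = 64.0235°.
Then Δλ = atan2(0.138403, -0.069417) = 2.035687 rad, from sin θ sin δ cos φ₁ over cos δ − sin φ₁ sin φ₂.
λ₂ = 94.8938° + 116.6363° = 211.5301°, normalized to (−180°, 180°] → -148.4699°.

latitude 64.0235°, longitude -148.4699°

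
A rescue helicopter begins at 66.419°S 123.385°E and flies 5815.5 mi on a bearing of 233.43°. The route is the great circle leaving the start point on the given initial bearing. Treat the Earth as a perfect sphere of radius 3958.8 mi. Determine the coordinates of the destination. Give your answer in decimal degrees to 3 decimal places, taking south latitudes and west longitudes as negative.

latitude -19.284°, longitude 1.214°

Angular distance δ = d/R = 5815.5 / 3958.8 = 1.469006 rad.
Converting: φ₁ = -1.159230 rad, θ = 4.074122 rad.
Destination latitude: φ₂ = arcsin( sin φ₁ cos δ + cos φ₁ sin δ cos θ ) = arcsin(-0.330245) = -19.284°.
For the longitude increment, Δλ = atan2( sin θ sin δ cos φ₁, cos δ − sin φ₁ sin φ₂ ) = atan2(-0.319625, -0.201053) = -122.171°.
Hence λ₂ = 123.385° + -122.171° = 1.214°.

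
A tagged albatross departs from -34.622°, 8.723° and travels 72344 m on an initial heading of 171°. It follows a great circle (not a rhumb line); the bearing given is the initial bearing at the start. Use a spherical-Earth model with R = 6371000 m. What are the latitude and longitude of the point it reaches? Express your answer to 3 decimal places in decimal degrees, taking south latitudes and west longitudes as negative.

δ = 72344/6371000 = 0.011355 rad (0.6506°).
With φ₁ = -34.622° = -0.604268 rad and θ = 171° = 2.984513 rad:
sin φ₂ = sin φ₁ cos δ + cos φ₁ sin δ cos θ = (-0.568160)(0.999936) + (0.822918)(0.011355)(-0.987688) = -0.577352
φ₂ = asin(-0.577352) = -0.615482 rad = -35.265°.
Then Δλ = atan2(0.001462, 0.671907) = 0.002176 rad, from sin θ sin δ cos φ₁ over cos δ − sin φ₁ sin φ₂.
λ₂ = 8.723° + 0.125° = 8.848°.

latitude -35.265°, longitude 8.848°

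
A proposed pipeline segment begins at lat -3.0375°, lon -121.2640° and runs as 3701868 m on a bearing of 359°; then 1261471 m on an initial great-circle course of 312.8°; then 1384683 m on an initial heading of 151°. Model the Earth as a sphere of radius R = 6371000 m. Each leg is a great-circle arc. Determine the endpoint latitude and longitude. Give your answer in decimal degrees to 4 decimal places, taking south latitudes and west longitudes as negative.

Apply the spherical direct solution leg by leg, carrying full precision between legs.
Leg 1: from (-3.0375°, -121.2640°), δ = 3701868/6371000 = 0.581050 rad, θ = 359° → φ = 30.2487°, λ = -121.8994°.
Leg 2: from (30.2487°, -121.8994°), δ = 1261471/6371000 = 0.198002 rad, θ = 312.8° → φ = 37.5438°, λ = -132.3877°.
Leg 3: from (37.5438°, -132.3877°), δ = 1384683/6371000 = 0.217342 rad, θ = 151° → φ = 26.4550°, λ = -125.6820°.

latitude 26.4550°, longitude -125.6820°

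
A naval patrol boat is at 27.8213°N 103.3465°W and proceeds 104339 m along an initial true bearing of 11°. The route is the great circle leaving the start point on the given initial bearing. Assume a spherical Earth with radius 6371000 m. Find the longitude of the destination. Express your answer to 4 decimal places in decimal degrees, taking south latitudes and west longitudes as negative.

longitude -103.1423°

The arc subtends δ = 104339/6371000 = 0.016377 rad at the centre.
Start latitude φ₁ = 0.485573 rad; initial bearing θ = 0.191986 rad.
Applying the spherical law of cosines for sides, sin φ₂ = sin φ₁ cos δ + cos φ₁ sin δ cos θ = 0.480870, so φ₂ = 28.7423°.
Then Δλ = atan2(0.002764, 0.775436) = 0.003564 rad, from sin θ sin δ cos φ₁ over cos δ − sin φ₁ sin φ₂.
λ₂ = -103.3465° + 0.2042° = -103.1423°.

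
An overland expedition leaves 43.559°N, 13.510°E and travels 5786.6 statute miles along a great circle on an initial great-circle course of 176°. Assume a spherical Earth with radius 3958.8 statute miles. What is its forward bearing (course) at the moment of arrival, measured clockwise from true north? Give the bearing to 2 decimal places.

The arc subtends δ = 5786.6/3958.8 = 1.461706 rad at the centre.
Converting: φ₁ = 0.760248 rad, θ = 3.071779 rad.
Destination latitude: φ₂ = arcsin( sin φ₁ cos δ + cos φ₁ sin δ cos θ ) = arcsin(-0.643577) = -40.059°.
Then Δλ = atan2(0.050250, 0.552364) = 0.090722 rad, from sin θ sin δ cos φ₁ over cos δ − sin φ₁ sin φ₂.
λ₂ = 13.510° + 5.198° = 18.708°.
The forward bearing on arrival equals the back-azimuth from the destination plus 180°.
Back-azimuth from P₂ (-40.06°, 18.71°) to P₁ (43.56°, 13.51°), with Δλ' = λ₁ − λ₂ = -5.20°: atan2( sin Δλ' cos φ₁ , cos φ₂ sin φ₁ − sin φ₂ cos φ₁ cos Δλ' ) = 356.21°.
Final bearing = (356.21° + 180°) mod 360° = 176.21°.

final bearing 176.21°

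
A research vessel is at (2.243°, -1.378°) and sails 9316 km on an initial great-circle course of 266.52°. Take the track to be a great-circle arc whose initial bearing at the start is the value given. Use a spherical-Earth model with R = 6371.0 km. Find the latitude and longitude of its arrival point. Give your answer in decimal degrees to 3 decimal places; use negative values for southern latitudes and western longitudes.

latitude -3.214°, longitude -85.017°

The arc subtends δ = 9316/6371 = 1.462251 rad at the centre.
Converting: φ₁ = 0.039148 rad, θ = 4.651652 rad.
sin φ₂ = sin φ₁ cos δ + cos φ₁ sin δ cos θ = (0.039138)(0.108332) + (0.999234)(0.994115)(-0.060700) = -0.056057
φ₂ = asin(-0.056057) = -0.056086 rad = -3.214°.
Then Δλ = atan2(-0.991521, 0.110526) = -1.459783 rad, from sin θ sin δ cos φ₁ over cos δ − sin φ₁ sin φ₂.
λ₂ = λ₁ + Δλ = -85.017°.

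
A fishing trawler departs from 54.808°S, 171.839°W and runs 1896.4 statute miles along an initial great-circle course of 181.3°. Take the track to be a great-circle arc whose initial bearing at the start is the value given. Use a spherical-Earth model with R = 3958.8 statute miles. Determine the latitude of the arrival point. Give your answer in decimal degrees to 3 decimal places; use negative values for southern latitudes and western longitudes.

latitude -82.226°

Angular distance δ = d/R = 1896.4 / 3958.8 = 0.479034 rad.
With φ₁ = -54.808° = -0.956580 rad and θ = 181.3° = 3.164282 rad:
sin φ₂ = sin φ₁ cos δ + cos φ₁ sin δ cos θ = (-0.817225)(0.887441) + (0.576318)(0.460922)(-0.999743) = -0.990808
φ₂ = asin(-0.990808) = -1.435108 rad = -82.226°.
Δλ = atan2( sin θ sin δ cos φ₁ , cos δ − sin φ₁ sin φ₂ ) = atan2(-0.006027, 0.077727) = -0.077381 rad = -4.434°.
λ₂ = λ₁ + Δλ = -176.273°.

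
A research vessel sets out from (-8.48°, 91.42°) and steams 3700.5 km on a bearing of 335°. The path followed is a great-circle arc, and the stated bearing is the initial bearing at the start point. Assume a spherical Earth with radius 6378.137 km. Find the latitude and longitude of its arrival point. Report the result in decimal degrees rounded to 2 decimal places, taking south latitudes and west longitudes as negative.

latitude 21.60°, longitude 76.99°

The arc subtends δ = 3700.5/6378.137 = 0.580185 rad at the centre.
Converting: φ₁ = -0.148004 rad, θ = 5.846853 rad.
sin φ₂ = sin φ₁ cos δ + cos φ₁ sin δ cos θ = (-0.147464)(0.836361) + (0.989067)(0.548179)(0.906308) = 0.368054
φ₂ = asin(0.368054) = 0.376915 rad = 21.60°.
For the longitude increment, Δλ = atan2( sin θ sin δ cos φ₁, cos δ − sin φ₁ sin φ₂ ) = atan2(-0.229138, 0.890636) = -14.43°.
Hence λ₂ = 91.42° + -14.43° = 76.99°.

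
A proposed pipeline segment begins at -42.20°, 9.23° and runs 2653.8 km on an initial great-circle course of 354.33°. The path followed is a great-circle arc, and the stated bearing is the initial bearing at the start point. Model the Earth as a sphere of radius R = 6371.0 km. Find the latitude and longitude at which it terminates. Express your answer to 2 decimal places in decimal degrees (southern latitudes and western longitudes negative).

The arc subtends δ = 2653.8/6371 = 0.416544 rad at the centre.
Converting: φ₁ = -0.736529 rad, θ = 6.184225 rad.
Applying the spherical law of cosines for sides, sin φ₂ = sin φ₁ cos δ + cos φ₁ sin δ cos θ = -0.316019, so φ₂ = -18.42°.
Then Δλ = atan2(-0.029613, 0.702216) = -0.042146 rad, from sin θ sin δ cos φ₁ over cos δ − sin φ₁ sin φ₂.
λ₂ = λ₁ + Δλ = 6.82°.

latitude -18.42°, longitude 6.82°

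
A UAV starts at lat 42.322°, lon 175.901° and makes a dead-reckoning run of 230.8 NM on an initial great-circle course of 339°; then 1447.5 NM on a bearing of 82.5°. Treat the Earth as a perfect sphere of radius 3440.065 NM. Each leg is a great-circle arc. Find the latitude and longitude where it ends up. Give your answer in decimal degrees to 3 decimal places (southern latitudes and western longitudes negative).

Apply the spherical direct solution leg by leg, carrying full precision between legs.
Leg 1: from (42.322°, 175.901°), δ = 230.8/3440.065 = 0.067092 rad, θ = 339° → φ = 45.894°, λ = 173.923°.
Leg 2: from (45.894°, 173.923°), δ = 1447.5/3440.065 = 0.420777 rad, θ = 82.5° → φ = 43.831°, λ = -151.926°.

latitude 43.831°, longitude -151.926°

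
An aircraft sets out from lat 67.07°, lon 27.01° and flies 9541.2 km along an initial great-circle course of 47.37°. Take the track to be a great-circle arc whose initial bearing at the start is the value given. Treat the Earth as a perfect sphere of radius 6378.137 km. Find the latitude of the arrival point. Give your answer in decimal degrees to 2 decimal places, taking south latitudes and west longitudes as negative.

Central angle δ = d/R = 1.495923 rad.
Start latitude φ₁ = 1.170592 rad; initial bearing θ = 0.826762 rad.
Applying the spherical law of cosines for sides, sin φ₂ = sin φ₁ cos δ + cos φ₁ sin δ cos θ = 0.332019, so φ₂ = 19.39°.
For the longitude increment, Δλ = atan2( sin θ sin δ cos φ₁, cos δ − sin φ₁ sin φ₂ ) = atan2(0.285847, -0.230979) = 128.94°.
λ₂ = λ₁ + Δλ = 155.95°.

latitude 19.39°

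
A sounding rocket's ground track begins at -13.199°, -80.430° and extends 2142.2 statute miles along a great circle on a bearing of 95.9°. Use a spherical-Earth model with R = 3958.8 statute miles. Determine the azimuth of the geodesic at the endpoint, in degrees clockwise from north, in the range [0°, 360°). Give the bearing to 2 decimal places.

final bearing 88.12°

Central angle δ = d/R = 0.541124 rad.
Converting: φ₁ = -0.230366 rad, θ = 1.673771 rad.
Applying the spherical law of cosines for sides, sin φ₂ = sin φ₁ cos δ + cos φ₁ sin δ cos θ = -0.247262, so φ₂ = -14.316°.
For the longitude increment, Δλ = atan2( sin θ sin δ cos φ₁, cos δ − sin φ₁ sin φ₂ ) = atan2(0.498835, 0.800672) = 31.924°.
Hence λ₂ = -80.430° + 31.924° = -48.506°.
The forward bearing on arrival equals the back-azimuth from the destination plus 180°.
Back-azimuth from P₂ (-14.32°, -48.51°) to P₁ (-13.20°, -80.43°), with Δλ' = λ₁ − λ₂ = -31.92°: atan2( sin Δλ' cos φ₁ , cos φ₂ sin φ₁ − sin φ₂ cos φ₁ cos Δλ' ) = 268.12°.
Final bearing = (268.12° + 180°) mod 360° = 88.12°.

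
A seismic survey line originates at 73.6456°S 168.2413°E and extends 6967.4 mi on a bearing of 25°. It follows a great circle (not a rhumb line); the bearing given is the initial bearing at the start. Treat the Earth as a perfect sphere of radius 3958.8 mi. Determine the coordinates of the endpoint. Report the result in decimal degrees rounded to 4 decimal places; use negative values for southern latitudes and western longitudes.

δ = 6967.4/3958.8 = 1.759978 rad (100.8393°).
With φ₁ = -73.6456° = -1.285358 rad and θ = 25° = 0.436332 rad:
Destination latitude: φ₂ = arcsin( sin φ₁ cos δ + cos φ₁ sin δ cos θ ) = arcsin(0.431089) = 25.5367°.
Δλ = atan2( sin θ sin δ cos φ₁ , cos δ − sin φ₁ sin φ₂ ) = atan2(0.116877, 0.225592) = 0.478015 rad = 27.3882°.
λ₂ = 168.2413° + 27.3882° = 195.6295°, normalized to (−180°, 180°] → -164.3705°.

latitude 25.5367°, longitude -164.3705°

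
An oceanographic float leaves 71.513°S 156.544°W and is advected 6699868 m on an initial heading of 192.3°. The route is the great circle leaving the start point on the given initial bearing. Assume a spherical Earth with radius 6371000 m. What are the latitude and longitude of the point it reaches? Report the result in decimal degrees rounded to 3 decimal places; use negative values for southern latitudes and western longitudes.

latitude -47.693°, longitude 39.405°

The arc subtends δ = 6699868/6371000 = 1.051620 rad at the centre.
Converting: φ₁ = -1.248137 rad, θ = 3.356268 rad.
Destination latitude: φ₂ = arcsin( sin φ₁ cos δ + cos φ₁ sin δ cos θ ) = arcsin(-0.739548) = -47.693°.
For the longitude increment, Δλ = atan2( sin θ sin δ cos φ₁, cos δ − sin φ₁ sin φ₂ ) = atan2(-0.058649, -0.205218) = -164.051°.
λ₂ = -156.544° + -164.051° = -320.595°, normalized to (−180°, 180°] → 39.405°.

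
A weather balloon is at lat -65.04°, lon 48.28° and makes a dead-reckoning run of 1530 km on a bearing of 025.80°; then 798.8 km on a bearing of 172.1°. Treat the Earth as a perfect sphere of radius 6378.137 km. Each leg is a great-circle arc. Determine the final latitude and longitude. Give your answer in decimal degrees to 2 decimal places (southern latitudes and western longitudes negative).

Apply the spherical direct solution leg by leg, carrying full precision between legs.
Leg 1: from (-65.04°, 48.28°), δ = 1530/6378.137 = 0.239882 rad, θ = 25.8° → φ = -52.22°, λ = 58.00°.
Leg 2: from (-52.22°, 58.00°), δ = 798.8/6378.137 = 0.125240 rad, θ = 172.1° → φ = -59.31°, λ = 59.93°.

latitude -59.31°, longitude 59.93°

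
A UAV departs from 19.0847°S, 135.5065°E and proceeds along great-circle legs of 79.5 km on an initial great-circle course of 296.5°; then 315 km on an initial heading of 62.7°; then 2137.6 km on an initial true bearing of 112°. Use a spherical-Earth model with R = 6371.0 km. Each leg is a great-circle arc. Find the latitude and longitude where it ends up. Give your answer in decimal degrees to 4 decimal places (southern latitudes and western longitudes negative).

Apply the spherical direct solution leg by leg, carrying full precision between legs.
Leg 1: from (-19.0847°, 135.5065°), δ = 79.5/6371 = 0.012478 rad, θ = 296.5° → φ = -18.7645°, λ = 134.8307°.
Leg 2: from (-18.7645°, 134.8307°), δ = 315/6371 = 0.049443 rad, θ = 62.7° → φ = -17.4469°, λ = 137.4693°.
Leg 3: from (-17.4469°, 137.4693°), δ = 2137.6/6371 = 0.335520 rad, θ = 112° → φ = -23.6265°, λ = 156.9334°.

latitude -23.6265°, longitude 156.9334°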